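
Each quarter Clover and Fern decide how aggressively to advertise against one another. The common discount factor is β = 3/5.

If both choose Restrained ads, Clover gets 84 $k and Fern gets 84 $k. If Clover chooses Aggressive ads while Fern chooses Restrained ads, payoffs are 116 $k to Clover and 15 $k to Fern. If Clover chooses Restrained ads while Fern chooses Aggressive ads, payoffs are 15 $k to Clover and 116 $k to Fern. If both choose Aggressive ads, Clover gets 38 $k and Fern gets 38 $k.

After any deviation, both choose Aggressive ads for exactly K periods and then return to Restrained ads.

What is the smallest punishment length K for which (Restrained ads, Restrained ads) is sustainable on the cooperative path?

2

Need Σ_{k=1}^{K} β^k ≥ (116−84)/(84−38) = 0.6957 at β = 3/5.
At K = 1 the sum is 0.6000 < 0.6957; at K = 2 it is 0.9600 ≥ 0.6957.
So the minimum punishment length is K = 2.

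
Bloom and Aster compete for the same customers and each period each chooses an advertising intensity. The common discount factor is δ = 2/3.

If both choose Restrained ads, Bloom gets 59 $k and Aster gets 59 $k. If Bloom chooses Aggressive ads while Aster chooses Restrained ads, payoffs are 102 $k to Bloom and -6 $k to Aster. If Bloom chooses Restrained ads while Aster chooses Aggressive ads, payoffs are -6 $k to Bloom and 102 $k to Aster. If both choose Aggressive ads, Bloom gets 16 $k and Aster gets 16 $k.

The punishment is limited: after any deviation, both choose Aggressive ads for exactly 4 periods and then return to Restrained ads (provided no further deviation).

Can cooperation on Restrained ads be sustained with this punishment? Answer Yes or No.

Comparing payoff streams over the 5 periods until play realigns: cooperate → 59(1+δ+…+δ^4); deviate → 102 + 16(δ+…+δ^4).
Cooperation is sustained iff (59−16)(δ+…+δ^4) ≥ 102−59.
δ+…+δ^4 = 2/3·(1−(2/3)^4)/(1−2/3) = 1.6049, and (102−59)/(59−16) = 1.0000.
1.6049 ≥ 1.0000, so cooperation is sustainable.

Yes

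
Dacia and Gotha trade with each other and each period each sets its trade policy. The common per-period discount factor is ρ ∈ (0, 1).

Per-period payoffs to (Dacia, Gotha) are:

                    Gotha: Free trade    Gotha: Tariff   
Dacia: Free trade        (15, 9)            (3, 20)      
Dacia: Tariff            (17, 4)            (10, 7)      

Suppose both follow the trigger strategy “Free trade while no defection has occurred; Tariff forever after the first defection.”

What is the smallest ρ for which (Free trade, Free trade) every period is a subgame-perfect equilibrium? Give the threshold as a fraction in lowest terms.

Dacia: cooperation gives 15 each period; deviation gives 17 once then 10 forever.
  15/(1−ρ) ≥ 17 + 10ρ/(1−ρ) ⇒ ρ ≥ 2/7.
Gotha: cooperation gives 9 each period; deviation gives 20 once then 7 forever.
  ρ ≥ 11/13.
Both must hold, so the binding constraint is Gotha's: ρ ≥ 11/13.

11/13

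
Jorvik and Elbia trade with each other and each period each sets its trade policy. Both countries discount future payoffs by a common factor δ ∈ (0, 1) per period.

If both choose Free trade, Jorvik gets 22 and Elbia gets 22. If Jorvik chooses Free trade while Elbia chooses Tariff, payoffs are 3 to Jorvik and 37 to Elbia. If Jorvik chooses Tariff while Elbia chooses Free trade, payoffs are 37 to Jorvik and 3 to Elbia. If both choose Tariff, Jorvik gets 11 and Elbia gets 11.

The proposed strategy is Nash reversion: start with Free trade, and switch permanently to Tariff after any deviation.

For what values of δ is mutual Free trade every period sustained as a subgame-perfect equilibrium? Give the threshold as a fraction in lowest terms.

22/(1−δ) ≥ 37 + 11δ/(1−δ)
22 ≥ 37 − 26δ
δ ≥ 15/26.

15/26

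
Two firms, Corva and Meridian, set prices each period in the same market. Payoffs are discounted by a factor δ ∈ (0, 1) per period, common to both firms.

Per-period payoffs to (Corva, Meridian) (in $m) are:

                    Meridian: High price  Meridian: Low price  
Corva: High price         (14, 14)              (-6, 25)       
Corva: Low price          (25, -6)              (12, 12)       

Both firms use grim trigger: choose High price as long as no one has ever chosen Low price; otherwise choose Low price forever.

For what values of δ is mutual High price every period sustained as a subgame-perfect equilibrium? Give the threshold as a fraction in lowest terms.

Under grim trigger the critical discount factor is (T−C)/(T−P) with T = 25, C = 14, P = 12.
δ* = (25−14)/(25−12) = 11/13.

11/13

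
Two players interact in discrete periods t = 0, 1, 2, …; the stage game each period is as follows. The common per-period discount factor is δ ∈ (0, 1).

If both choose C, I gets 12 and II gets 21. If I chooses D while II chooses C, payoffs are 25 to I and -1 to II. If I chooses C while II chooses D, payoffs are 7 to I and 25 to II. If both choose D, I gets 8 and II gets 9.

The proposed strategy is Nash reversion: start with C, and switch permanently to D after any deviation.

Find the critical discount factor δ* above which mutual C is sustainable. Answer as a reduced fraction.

For I: deviation gain 25−12 = 13, per-period punishment loss 12−8 = 4. IC gives δ ≥ 13/17.
For II: gain 4, loss 12 per period, so δ ≥ 4/16 = 1/4.
The tighter constraint is I's, so cooperation needs δ ≥ 13/17.

13/17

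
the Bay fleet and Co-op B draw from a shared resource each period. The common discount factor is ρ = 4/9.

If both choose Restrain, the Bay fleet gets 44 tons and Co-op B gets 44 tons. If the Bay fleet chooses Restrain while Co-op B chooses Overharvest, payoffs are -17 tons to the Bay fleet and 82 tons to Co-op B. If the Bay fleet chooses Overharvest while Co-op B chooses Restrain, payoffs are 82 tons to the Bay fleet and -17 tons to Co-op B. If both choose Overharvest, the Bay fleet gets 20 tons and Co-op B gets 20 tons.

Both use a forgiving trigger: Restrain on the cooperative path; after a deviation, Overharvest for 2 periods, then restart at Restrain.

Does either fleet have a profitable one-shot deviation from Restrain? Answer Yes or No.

Yes

IC: ρ+…+ρ^2 ≥ (82−44)/(44−20) = 19/12.
At ρ = 4/9: partial sum = 0.6420 < 1.5833. Cooperation not sustainable.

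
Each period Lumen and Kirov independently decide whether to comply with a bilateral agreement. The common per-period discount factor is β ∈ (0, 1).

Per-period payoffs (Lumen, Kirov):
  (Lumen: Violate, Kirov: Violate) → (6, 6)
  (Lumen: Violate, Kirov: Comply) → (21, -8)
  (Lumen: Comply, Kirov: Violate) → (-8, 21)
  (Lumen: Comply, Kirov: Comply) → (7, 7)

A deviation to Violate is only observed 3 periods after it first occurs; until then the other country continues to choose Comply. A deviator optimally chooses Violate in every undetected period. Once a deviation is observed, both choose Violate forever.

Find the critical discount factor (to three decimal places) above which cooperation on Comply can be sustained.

0.977

The best deviation is to choose Violate for all 3 undetected periods, earning 21 each, then 6 forever once detected.
Deviation value: 21(1−β^3)/(1−β) + 6β^3/(1−β); cooperation value: 7/(1−β).
IC: 7 ≥ 21(1−β^3) + 6β^3 = 21 − 15β^3.
So β^3 ≥ 14/15, giving β ≥ (14/15)^(1/3) ≈ 0.977.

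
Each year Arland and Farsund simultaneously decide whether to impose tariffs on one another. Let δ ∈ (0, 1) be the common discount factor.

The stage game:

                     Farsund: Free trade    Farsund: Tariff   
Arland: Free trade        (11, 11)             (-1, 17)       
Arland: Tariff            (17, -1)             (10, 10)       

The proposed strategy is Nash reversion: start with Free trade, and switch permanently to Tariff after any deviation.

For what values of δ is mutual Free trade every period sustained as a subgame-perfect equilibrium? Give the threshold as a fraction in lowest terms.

11/(1−δ) ≥ 17 + 10δ/(1−δ)
11 ≥ 17 − 7δ
δ ≥ 6/7.

6/7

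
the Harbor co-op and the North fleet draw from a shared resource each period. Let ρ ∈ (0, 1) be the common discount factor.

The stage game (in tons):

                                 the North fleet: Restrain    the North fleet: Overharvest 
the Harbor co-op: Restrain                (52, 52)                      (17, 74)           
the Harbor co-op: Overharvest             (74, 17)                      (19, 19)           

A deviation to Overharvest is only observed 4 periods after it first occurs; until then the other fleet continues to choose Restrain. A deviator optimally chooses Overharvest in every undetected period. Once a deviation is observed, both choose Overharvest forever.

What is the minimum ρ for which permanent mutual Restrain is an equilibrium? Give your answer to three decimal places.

0.795

A deviator earns 74 for 4 periods, then 19 forever; cooperating earns 52 forever. Multiplying the IC by (1−ρ):
52 ≥ 74(1−ρ^4) + 19ρ^4, so 55·ρ^4 ≥ 22 and ρ^4 ≥ 2/5.
ρ ≥ (2/5)^(1/4) ≈ 0.795.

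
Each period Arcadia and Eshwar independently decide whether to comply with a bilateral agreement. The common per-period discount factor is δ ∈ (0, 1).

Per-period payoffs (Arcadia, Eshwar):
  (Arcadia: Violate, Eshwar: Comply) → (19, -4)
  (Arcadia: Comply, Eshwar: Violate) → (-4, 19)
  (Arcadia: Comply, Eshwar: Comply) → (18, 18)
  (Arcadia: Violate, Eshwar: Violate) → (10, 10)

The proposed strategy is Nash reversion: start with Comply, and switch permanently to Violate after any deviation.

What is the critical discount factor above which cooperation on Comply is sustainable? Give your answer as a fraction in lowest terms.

1/9

Cooperation forever yields 18 each period: 18/(1−δ).
Deviating yields 19 once, then 10 forever: 19 + 10δ/(1−δ).
No profitable deviation requires 18/(1−δ) ≥ 19 + 10δ/(1−δ).
Multiplying by (1−δ): 18 ≥ 19(1−δ) + 10δ = 19 − 9δ.
So 9δ ≥ 1, i.e. δ ≥ 1/9.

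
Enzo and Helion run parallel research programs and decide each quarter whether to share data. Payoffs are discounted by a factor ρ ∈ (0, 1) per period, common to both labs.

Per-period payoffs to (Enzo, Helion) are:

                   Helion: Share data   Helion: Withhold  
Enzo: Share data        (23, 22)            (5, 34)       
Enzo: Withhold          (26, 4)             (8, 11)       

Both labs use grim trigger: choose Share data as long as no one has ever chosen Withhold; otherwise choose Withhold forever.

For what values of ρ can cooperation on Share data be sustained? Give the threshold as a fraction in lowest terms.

12/23

Enzo's threshold: (26−23)/(26−8) = 1/6.
Helion's threshold: (34−22)/(34−11) = 12/23.
1/6 < 12/23, so Helion binds and ρ* = 12/23.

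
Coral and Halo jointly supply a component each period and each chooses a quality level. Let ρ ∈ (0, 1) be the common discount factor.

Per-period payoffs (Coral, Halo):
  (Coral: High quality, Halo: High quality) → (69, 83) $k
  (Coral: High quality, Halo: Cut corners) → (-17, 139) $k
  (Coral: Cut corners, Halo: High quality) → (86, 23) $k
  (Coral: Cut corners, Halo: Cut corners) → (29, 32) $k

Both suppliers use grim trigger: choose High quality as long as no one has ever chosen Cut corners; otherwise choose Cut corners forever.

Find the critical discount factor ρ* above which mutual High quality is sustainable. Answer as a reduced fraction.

Coral's threshold: (86−69)/(86−29) = 17/57.
Halo's threshold: (139−83)/(139−32) = 56/107.
17/57 < 56/107, so Halo binds and ρ* = 56/107.

56/107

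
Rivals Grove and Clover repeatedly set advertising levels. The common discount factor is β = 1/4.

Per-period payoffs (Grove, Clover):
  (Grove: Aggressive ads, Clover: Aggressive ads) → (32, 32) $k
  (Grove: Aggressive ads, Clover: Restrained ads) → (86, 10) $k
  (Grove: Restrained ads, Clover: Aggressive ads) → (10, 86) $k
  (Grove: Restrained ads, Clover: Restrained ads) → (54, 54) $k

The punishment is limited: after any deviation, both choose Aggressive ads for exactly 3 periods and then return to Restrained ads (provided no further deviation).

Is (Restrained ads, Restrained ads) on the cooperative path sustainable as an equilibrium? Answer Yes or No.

IC: β+…+β^3 ≥ (86−54)/(54−32) = 16/11.
At β = 1/4: partial sum = 0.3281 < 1.4545. Cooperation not sustainable.

No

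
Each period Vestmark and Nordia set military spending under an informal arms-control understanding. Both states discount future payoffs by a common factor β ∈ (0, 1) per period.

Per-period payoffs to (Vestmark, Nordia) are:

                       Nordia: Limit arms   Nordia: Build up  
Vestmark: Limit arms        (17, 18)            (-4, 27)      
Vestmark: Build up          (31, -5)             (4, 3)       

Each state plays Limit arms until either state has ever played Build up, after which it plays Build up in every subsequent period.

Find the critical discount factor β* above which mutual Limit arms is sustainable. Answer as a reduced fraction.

Vestmark's threshold: (31−17)/(31−4) = 14/27.
Nordia's threshold: (27−18)/(27−3) = 3/8.
14/27 > 3/8, so Vestmark binds and β* = 14/27.

14/27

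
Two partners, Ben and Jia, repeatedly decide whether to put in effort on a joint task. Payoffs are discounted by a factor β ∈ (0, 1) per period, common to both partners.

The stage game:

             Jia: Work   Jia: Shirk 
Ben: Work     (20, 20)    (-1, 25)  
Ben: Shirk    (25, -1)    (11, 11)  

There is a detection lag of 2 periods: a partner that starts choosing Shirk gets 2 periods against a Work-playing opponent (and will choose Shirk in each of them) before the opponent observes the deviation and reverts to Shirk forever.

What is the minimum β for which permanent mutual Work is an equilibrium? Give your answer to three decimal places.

The best deviation is to choose Shirk for all 2 undetected periods, earning 25 each, then 11 forever once detected.
Deviation value: 25(1−β^2)/(1−β) + 11β^2/(1−β); cooperation value: 20/(1−β).
IC: 20 ≥ 25(1−β^2) + 11β^2 = 25 − 14β^2.
So β^2 ≥ 5/14, giving β ≥ (5/14)^(1/2) ≈ 0.598.

0.598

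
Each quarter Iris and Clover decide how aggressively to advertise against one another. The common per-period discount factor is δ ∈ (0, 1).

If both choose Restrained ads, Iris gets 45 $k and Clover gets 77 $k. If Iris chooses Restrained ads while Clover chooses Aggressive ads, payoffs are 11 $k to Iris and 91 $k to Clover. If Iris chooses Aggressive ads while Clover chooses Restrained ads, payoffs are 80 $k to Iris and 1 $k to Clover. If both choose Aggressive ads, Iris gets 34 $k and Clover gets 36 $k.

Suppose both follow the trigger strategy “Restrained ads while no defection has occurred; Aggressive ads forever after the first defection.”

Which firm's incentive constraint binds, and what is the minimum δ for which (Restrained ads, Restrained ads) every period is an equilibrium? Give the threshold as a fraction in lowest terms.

Iris; δ ≥ 35/46

Iris: cooperation gives 45 each period; deviation gives 80 once then 34 forever.
  45/(1−δ) ≥ 80 + 34δ/(1−δ) ⇒ δ ≥ 35/46.
Clover: cooperation gives 77 each period; deviation gives 91 once then 36 forever.
  δ ≥ 14/55.
Both must hold, so the binding constraint is Iris's: δ ≥ 35/46.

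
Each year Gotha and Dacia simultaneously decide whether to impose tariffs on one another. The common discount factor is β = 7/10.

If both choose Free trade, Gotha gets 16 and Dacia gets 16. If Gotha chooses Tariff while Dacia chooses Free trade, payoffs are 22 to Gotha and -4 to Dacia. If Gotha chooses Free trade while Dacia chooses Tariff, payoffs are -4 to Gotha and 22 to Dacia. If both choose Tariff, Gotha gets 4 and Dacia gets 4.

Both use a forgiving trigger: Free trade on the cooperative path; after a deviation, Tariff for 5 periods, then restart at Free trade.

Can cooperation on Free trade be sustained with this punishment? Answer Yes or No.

Yes

IC: β+…+β^5 ≥ (22−16)/(16−4) = 1/2.
At β = 7/10: partial sum = 1.9412 ≥ 0.5000. Cooperation sustainable.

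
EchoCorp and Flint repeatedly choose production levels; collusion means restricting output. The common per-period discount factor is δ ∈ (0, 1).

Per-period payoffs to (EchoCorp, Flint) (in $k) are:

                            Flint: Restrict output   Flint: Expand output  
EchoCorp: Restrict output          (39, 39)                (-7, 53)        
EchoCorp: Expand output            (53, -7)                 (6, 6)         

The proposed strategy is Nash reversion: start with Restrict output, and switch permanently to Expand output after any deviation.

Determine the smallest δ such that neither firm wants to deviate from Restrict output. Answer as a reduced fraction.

Cooperation forever yields 39 each period: 39/(1−δ).
Deviating yields 53 once, then 6 forever: 53 + 6δ/(1−δ).
No profitable deviation requires 39/(1−δ) ≥ 53 + 6δ/(1−δ).
Multiplying by (1−δ): 39 ≥ 53(1−δ) + 6δ = 53 − 47δ.
So 47δ ≥ 14, i.e. δ ≥ 14/47.

14/47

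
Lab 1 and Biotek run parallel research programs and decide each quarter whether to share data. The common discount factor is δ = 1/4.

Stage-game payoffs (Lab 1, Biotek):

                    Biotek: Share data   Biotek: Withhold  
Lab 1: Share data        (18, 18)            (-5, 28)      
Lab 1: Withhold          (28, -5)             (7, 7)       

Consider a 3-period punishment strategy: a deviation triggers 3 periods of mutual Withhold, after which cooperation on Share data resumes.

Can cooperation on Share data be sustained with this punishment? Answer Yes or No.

No

Comparing payoff streams over the 4 periods until play realigns: cooperate → 18(1+δ+…+δ^3); deviate → 28 + 7(δ+…+δ^3).
Cooperation is sustained iff (18−7)(δ+…+δ^3) ≥ 28−18.
δ+…+δ^3 = 1/4·(1−(1/4)^3)/(1−1/4) = 0.3281, and (28−18)/(18−7) = 0.9091.
0.3281 < 0.9091, so cooperation is not sustainable.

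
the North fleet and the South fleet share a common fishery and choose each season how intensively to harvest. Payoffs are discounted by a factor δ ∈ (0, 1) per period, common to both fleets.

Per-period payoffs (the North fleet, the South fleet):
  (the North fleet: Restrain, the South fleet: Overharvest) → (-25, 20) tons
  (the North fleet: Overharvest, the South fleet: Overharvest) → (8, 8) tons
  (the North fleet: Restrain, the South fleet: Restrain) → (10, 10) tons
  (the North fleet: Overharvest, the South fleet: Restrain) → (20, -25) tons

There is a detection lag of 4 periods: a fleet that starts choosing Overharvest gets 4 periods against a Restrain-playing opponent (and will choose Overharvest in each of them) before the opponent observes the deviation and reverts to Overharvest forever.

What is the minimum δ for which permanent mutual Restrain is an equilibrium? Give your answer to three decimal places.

The best deviation is to choose Overharvest for all 4 undetected periods, earning 20 each, then 8 forever once detected.
Deviation value: 20(1−δ^4)/(1−δ) + 8δ^4/(1−δ); cooperation value: 10/(1−δ).
IC: 10 ≥ 20(1−δ^4) + 8δ^4 = 20 − 12δ^4.
So δ^4 ≥ 10/12 = 5/6, giving δ ≥ (5/6)^(1/4) ≈ 0.955.

0.955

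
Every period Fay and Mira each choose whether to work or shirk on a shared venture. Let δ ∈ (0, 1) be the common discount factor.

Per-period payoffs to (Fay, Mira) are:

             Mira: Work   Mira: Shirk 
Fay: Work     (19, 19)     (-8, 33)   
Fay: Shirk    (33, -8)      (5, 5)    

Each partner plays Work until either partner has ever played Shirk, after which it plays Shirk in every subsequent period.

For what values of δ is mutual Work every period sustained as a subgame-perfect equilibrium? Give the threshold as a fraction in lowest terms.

1/2

One-period gain from deviating is 33 − 19 = 14. The loss is 19 − 5 = 14 in every subsequent period, with present value 14·δ/(1−δ).
Deviation is unprofitable when 14·δ/(1−δ) ≥ 14, i.e. δ/(1−δ) ≥ 1.
Equivalently δ ≥ 14/(14+14) = 1/2.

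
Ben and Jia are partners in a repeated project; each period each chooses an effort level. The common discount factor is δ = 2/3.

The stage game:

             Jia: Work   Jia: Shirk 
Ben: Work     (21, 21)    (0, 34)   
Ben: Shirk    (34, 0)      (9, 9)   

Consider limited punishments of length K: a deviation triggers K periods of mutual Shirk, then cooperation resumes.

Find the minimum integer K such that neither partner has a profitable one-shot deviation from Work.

2

IC: δ(1−δ^K)/(1−δ) ≥ (34−21)/(21−9) = 13/12.
With δ = 2/3: need 1 − δ^K ≥ 13/12·(1−2/3)/(2/3), i.e. δ^K ≤ 0.4583.
Since (2/3)^1 = 0.6667 and (2/3)^2 = 0.4444, the smallest such K is 2.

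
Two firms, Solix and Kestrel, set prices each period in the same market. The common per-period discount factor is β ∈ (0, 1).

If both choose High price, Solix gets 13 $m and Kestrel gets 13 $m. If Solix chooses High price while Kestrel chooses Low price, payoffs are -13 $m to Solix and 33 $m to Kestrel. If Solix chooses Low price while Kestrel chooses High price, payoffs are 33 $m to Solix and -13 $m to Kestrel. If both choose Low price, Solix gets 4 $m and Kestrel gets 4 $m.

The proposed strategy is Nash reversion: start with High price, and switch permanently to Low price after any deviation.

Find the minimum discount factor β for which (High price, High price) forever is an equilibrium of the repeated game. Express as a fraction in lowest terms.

13/(1−β) ≥ 33 + 4β/(1−β)
13 ≥ 33 − 29β
β ≥ 20/29.

20/29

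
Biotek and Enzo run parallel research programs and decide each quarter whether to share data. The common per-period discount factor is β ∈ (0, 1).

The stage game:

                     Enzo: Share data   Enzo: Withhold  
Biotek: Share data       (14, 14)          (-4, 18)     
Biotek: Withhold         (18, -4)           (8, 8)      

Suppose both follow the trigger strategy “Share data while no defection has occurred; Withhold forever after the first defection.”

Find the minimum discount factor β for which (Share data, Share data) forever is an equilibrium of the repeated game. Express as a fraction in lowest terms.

2/5

Under grim trigger the critical discount factor is (T−C)/(T−P) with T = 18, C = 14, P = 8.
β* = (18−14)/(18−8) = 4/10 = 2/5.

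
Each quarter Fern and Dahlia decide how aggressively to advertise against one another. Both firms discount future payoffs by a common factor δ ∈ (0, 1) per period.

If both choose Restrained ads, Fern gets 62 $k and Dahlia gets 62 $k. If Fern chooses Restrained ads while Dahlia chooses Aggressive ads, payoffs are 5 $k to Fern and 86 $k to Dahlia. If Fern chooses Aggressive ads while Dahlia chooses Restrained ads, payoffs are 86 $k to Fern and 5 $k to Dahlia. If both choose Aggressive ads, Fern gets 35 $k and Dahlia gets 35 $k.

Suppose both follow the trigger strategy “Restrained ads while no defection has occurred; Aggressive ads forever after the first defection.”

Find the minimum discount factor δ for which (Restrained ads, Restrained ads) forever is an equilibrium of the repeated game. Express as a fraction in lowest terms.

8/17

One-period gain from deviating is 86 − 62 = 24. The loss is 62 − 35 = 27 in every subsequent period, with present value 27·δ/(1−δ).
Deviation is unprofitable when 27·δ/(1−δ) ≥ 24, i.e. δ/(1−δ) ≥ 8/9.
Equivalently δ ≥ 24/(24+27) = 8/17.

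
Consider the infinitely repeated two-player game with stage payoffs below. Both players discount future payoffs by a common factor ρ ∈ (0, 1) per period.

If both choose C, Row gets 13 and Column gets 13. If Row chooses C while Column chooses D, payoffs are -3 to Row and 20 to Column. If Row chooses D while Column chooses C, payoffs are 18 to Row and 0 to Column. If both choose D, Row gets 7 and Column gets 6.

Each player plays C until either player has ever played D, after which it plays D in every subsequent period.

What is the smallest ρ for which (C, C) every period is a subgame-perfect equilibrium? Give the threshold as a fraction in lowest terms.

For Row: deviation gain 18−13 = 5, per-period punishment loss 13−7 = 6. IC gives ρ ≥ 5/11.
For Column: gain 7, loss 7 per period, so ρ ≥ 7/14 = 1/2.
The tighter constraint is Column's, so cooperation needs ρ ≥ 1/2.

1/2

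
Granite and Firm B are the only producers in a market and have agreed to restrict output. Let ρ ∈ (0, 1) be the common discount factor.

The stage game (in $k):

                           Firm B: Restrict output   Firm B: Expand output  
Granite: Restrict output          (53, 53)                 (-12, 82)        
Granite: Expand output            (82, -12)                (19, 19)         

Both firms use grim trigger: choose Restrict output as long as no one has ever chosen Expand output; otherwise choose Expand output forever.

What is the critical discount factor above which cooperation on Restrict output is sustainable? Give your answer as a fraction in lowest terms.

29/63

Under grim trigger the critical discount factor is (T−C)/(T−P) with T = 82, C = 53, P = 19.
ρ* = (82−53)/(82−19) = 29/63.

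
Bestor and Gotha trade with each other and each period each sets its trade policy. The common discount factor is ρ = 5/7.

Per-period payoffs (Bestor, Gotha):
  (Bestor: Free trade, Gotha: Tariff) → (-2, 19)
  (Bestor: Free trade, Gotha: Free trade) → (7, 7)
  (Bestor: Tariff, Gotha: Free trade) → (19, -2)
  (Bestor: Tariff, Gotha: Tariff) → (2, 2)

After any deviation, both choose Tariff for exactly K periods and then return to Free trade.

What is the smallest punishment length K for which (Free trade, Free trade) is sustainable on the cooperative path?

10

No profitable deviation requires (7−2)(ρ+…+ρ^K) ≥ 19−7, i.e. ρ+…+ρ^K ≥ 12/5 ≈ 2.4000.
With ρ = 5/7, the partial sums are K=1: 0.7143, K=2: 1.2245, …, K=8: 2.3306, K=9: 2.3790, K=10: 2.4136.
K = 10 is the first length at which the sum reaches 2.4000.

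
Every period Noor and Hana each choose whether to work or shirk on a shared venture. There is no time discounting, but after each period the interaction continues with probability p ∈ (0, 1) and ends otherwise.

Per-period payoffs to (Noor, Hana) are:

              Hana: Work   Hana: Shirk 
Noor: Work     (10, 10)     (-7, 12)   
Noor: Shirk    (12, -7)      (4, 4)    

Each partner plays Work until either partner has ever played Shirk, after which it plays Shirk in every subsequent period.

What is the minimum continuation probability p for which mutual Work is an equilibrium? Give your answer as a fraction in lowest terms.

1/4

With no time discounting, the continuation probability p plays the role of the discount factor.
Grim-trigger IC: 10/(1−p) ≥ 12 + 4p/(1−p) ⇒ p ≥ (12−10)/(12−4) = 1/4.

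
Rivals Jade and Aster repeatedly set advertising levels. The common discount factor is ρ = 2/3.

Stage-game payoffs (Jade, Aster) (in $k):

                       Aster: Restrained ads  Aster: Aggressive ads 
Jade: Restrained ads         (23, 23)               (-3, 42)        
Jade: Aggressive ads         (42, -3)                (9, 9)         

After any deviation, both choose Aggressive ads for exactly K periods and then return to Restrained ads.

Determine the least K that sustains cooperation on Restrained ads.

3

Need Σ_{k=1}^{K} ρ^k ≥ (42−23)/(23−9) = 1.3571 at ρ = 2/3.
At K = 2 the sum is 1.1111 < 1.3571; at K = 3 it is 1.4074 ≥ 1.3571.
So the minimum punishment length is K = 3.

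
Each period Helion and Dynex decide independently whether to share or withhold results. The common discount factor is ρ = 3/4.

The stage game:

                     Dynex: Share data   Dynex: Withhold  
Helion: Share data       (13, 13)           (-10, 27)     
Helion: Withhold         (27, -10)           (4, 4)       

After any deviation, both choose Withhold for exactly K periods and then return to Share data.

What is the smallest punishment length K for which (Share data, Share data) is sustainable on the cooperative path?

3

IC: ρ(1−ρ^K)/(1−ρ) ≥ (27−13)/(13−4) = 14/9.
With ρ = 3/4: need 1 − ρ^K ≥ 14/9·(1−3/4)/(3/4), i.e. ρ^K ≤ 0.4815.
Since (3/4)^2 = 0.5625 and (3/4)^3 = 0.4219, the smallest such K is 3.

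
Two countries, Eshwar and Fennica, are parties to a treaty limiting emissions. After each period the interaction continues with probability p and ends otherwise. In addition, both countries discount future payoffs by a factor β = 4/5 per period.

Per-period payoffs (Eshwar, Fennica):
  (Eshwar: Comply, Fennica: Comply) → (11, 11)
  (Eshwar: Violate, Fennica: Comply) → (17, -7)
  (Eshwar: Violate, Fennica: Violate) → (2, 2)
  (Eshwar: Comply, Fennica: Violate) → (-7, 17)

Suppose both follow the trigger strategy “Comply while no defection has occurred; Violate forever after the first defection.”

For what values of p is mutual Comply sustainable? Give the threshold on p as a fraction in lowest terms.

1/2

Expected continuation weight on next period's payoff is β·p = 4/5·p, which plays the role of the discount factor.
Cooperation requires 4/5·p ≥ (17−11)/(17−2) = 2/5, hence p ≥ 1/2.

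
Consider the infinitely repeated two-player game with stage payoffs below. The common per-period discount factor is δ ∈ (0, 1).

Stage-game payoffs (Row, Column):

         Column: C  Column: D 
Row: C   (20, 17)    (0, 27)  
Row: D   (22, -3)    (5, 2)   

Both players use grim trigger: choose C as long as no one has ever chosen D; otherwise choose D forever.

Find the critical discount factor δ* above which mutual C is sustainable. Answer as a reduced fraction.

Row: cooperation gives 20 each period; deviation gives 22 once then 5 forever.
  20/(1−δ) ≥ 22 + 5δ/(1−δ) ⇒ δ ≥ 2/17.
Column: cooperation gives 17 each period; deviation gives 27 once then 2 forever.
  δ ≥ 10/25 = 2/5.
Both must hold, so the binding constraint is Column's: δ ≥ 2/5.

2/5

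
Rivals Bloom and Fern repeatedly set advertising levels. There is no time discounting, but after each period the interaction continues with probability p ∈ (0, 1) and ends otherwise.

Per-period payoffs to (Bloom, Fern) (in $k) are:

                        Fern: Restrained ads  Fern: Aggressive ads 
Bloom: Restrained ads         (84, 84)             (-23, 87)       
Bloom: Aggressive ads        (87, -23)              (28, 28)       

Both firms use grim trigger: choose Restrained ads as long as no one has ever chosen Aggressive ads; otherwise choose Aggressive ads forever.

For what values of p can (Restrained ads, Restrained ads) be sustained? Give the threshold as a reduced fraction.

3/59

With no time discounting, the continuation probability p plays the role of the discount factor.
Grim-trigger IC: 84/(1−p) ≥ 87 + 28p/(1−p) ⇒ p ≥ (87−84)/(87−28) = 3/59.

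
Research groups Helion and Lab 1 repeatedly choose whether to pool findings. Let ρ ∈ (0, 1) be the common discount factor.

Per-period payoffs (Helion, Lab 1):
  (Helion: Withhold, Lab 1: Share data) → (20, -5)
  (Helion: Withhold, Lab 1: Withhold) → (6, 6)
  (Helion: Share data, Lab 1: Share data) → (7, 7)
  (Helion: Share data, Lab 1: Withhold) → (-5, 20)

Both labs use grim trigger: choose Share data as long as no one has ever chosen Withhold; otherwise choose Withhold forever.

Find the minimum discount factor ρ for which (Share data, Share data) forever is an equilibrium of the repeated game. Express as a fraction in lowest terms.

13/14

7/(1−ρ) ≥ 20 + 6ρ/(1−ρ)
7 ≥ 20 − 14ρ
ρ ≥ 13/14.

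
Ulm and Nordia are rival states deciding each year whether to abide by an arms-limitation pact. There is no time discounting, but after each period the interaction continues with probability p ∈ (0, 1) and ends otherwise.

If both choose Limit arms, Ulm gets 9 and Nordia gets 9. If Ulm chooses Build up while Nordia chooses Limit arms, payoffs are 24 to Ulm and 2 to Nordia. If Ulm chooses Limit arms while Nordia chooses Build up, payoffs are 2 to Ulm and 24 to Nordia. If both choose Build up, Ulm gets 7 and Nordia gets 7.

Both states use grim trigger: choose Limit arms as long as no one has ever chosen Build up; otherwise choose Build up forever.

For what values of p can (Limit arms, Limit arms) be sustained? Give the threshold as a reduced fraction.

With no time discounting, the continuation probability p plays the role of the discount factor.
Grim-trigger IC: 9/(1−p) ≥ 24 + 7p/(1−p) ⇒ p ≥ (24−9)/(24−7) = 15/17.

15/17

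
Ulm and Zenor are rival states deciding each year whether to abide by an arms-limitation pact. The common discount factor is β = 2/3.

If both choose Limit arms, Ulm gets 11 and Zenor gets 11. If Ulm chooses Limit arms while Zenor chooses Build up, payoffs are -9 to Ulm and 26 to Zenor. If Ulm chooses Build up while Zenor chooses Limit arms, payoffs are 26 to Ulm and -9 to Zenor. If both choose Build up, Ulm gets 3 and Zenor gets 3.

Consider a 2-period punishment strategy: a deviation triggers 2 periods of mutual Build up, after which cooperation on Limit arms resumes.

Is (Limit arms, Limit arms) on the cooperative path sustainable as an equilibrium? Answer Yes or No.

A one-shot deviation gives 26 now, then 3 for 2 periods, then back to 11.
Gain from deviating: (26−11) today; loss: (11−3) in each of the next 2 periods.
No-deviation condition: (11−3)(β+…+β^2) ≥ 26−11, i.e. β+…+β^2 ≥ 15/8.
At β = 2/3: β+…+β^2 = 1.1111 < 1.8750.
So cooperation is not sustainable.

No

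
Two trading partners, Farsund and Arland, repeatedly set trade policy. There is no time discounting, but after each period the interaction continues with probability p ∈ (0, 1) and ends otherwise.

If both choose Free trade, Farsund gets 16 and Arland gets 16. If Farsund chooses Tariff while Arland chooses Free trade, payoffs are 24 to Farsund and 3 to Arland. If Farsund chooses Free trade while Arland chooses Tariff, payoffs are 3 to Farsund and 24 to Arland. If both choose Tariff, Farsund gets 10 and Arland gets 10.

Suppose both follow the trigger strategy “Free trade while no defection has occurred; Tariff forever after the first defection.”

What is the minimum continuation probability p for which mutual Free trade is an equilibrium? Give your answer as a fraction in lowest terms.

4/7

With no time discounting, the continuation probability p plays the role of the discount factor.
Grim-trigger IC: 16/(1−p) ≥ 24 + 10p/(1−p) ⇒ p ≥ (24−16)/(24−10) = 4/7.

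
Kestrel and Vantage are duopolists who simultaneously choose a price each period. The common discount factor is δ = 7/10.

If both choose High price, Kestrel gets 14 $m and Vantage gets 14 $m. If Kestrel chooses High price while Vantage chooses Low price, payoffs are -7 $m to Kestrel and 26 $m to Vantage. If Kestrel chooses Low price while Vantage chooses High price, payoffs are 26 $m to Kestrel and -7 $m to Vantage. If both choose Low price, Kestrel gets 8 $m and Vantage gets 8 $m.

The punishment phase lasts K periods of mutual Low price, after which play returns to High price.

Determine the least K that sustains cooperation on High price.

No profitable deviation requires (14−8)(δ+…+δ^K) ≥ 26−14, i.e. δ+…+δ^K ≥ 2 ≈ 2.0000.
With δ = 7/10, the partial sums are K=1: 0.7000, K=2: 1.1900, K=3: 1.5330, K=4: 1.7731, K=5: 1.9412, K=6: 2.0588.
K = 6 is the first length at which the sum reaches 2.0000.

6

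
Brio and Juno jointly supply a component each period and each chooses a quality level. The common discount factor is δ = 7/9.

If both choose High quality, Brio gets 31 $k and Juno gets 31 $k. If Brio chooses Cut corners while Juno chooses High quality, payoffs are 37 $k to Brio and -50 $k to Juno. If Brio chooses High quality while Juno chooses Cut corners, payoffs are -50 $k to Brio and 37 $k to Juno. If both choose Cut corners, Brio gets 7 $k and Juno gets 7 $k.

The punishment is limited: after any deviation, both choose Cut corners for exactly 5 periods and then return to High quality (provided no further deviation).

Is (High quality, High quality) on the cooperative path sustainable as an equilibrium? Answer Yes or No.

Yes

Comparing payoff streams over the 6 periods until play realigns: cooperate → 31(1+δ+…+δ^5); deviate → 37 + 7(δ+…+δ^5).
Cooperation is sustained iff (31−7)(δ+…+δ^5) ≥ 37−31.
δ+…+δ^5 = 7/9·(1−(7/9)^5)/(1−7/9) = 2.5038, and (37−31)/(31−7) = 0.2500.
2.5038 ≥ 0.2500, so cooperation is sustainable.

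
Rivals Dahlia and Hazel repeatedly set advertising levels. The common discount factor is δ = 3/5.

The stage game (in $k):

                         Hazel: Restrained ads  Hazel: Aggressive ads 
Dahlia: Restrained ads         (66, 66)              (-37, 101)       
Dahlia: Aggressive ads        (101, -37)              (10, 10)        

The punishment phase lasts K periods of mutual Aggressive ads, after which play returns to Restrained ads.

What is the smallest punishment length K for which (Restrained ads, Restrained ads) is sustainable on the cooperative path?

No profitable deviation requires (66−10)(δ+…+δ^K) ≥ 101−66, i.e. δ+…+δ^K ≥ 5/8 ≈ 0.6250.
With δ = 3/5, the partial sums are K=1: 0.6000, K=2: 0.9600.
K = 2 is the first length at which the sum reaches 0.6250.

2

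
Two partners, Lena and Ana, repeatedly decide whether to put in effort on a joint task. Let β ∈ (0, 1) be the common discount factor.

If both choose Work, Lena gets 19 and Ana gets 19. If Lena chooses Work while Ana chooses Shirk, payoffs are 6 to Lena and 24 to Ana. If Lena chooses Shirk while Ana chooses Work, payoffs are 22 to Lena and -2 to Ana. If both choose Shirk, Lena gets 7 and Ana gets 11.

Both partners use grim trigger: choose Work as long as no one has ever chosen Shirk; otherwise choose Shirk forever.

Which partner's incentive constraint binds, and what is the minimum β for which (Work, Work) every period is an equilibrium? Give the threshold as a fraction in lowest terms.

Ana; β ≥ 5/13

Lena: cooperation gives 19 each period; deviation gives 22 once then 7 forever.
  19/(1−β) ≥ 22 + 7β/(1−β) ⇒ β ≥ 3/15 = 1/5.
Ana: cooperation gives 19 each period; deviation gives 24 once then 11 forever.
  β ≥ 5/13.
Both must hold, so the binding constraint is Ana's: β ≥ 5/13.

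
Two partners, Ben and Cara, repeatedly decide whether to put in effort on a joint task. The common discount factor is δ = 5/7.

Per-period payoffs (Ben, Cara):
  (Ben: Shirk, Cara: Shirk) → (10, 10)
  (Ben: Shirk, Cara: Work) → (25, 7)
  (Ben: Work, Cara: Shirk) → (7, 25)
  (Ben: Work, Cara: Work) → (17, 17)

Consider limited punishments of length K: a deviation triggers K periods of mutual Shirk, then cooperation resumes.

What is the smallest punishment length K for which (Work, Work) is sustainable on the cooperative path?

IC: δ(1−δ^K)/(1−δ) ≥ (25−17)/(17−10) = 8/7.
With δ = 5/7: need 1 − δ^K ≥ 8/7·(1−5/7)/(5/7), i.e. δ^K ≤ 0.5429.
Since (5/7)^1 = 0.7143 and (5/7)^2 = 0.5102, the smallest such K is 2.

2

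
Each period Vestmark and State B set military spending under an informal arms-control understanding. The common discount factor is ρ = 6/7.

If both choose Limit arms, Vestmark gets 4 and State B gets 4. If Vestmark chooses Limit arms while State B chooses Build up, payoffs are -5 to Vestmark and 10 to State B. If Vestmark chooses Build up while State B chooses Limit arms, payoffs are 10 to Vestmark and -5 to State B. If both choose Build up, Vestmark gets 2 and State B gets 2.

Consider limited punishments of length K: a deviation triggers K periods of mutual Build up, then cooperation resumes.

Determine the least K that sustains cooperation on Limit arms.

IC: ρ(1−ρ^K)/(1−ρ) ≥ (10−4)/(4−2) = 3.
With ρ = 6/7: need 1 − ρ^K ≥ 3·(1−6/7)/(6/7), i.e. ρ^K ≤ 0.5000.
Since (6/7)^4 = 0.5398 and (6/7)^5 = 0.4627, the smallest such K is 5.

5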